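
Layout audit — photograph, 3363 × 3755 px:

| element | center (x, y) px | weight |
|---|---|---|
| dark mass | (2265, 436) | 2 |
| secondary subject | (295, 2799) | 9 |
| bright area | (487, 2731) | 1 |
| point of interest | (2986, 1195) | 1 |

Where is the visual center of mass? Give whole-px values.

(820, 2307)

Σw = 2 + 9 + 1 + 1 = 13.
x-moment: 2·2265 + 9·295 + 1·487 + 1·2986 = 10658; centroid 10658/13 ≈ 819.85.
y-moment: 2·436 + 9·2799 + 1·2731 + 1·1195 = 29989; centroid 29989/13 ≈ 2306.85.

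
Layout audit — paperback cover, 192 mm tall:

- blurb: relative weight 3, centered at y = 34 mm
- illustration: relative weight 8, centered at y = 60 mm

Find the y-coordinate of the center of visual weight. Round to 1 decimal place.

Total weight = 3 + 8 = 11.
y: (3·34 + 8·60) / 11 = 582 / 11 ≈ 52.91

y ≈ 52.9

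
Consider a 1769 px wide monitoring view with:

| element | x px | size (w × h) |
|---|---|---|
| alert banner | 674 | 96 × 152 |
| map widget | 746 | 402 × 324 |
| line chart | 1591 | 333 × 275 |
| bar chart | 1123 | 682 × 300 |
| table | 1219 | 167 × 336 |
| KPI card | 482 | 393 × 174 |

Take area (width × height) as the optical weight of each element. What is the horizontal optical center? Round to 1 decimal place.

x ≈ 1032.4

Areas: alert banner 96·152 = 14592, map widget 402·324 = 130248, line chart 333·275 = 91575, bar chart 682·300 = 204600, table 167·336 = 56112, KPI card 393·174 = 68382. Total weight = 565509.
x: (14592·674 + 130248·746 + 91575·1591 + 204600·1123 + 56112·1219 + 68382·482) / 565509 = 583822293 / 565509 ≈ 1032.38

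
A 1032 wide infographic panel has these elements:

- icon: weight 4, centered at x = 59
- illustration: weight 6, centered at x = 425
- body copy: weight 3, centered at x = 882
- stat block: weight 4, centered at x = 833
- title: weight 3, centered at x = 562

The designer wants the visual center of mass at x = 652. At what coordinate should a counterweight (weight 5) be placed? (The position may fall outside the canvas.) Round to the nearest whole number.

x ≈ 1170

New total weight: (4 + 6 + 3 + 4 + 3) + 5 = 25.
x: target moment 25×652 = 16300; current 4·59 + 6·425 + 3·882 + 4·833 + 3·562 = 10450; the counterweight supplies 5850, so x = 5850/5 ≈ 1170.00.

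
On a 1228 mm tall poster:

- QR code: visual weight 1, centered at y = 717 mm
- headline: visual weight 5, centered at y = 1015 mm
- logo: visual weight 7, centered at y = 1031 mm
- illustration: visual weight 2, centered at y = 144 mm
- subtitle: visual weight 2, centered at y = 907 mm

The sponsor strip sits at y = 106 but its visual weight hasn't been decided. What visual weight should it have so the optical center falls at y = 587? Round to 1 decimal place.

w ≈ 10.7

Existing Σw = 17 (1 + 5 + 7 + 2 + 2); existing moment 1·717 + 5·1015 + 7·1031 + 2·144 + 2·907 = 15111.
For the centroid to hit 587: (15111 + w·106) / (17 + w) = 587.
So w = (587·17 − 15111)/(106 − 587) = -5132/-481 ≈ 10.67.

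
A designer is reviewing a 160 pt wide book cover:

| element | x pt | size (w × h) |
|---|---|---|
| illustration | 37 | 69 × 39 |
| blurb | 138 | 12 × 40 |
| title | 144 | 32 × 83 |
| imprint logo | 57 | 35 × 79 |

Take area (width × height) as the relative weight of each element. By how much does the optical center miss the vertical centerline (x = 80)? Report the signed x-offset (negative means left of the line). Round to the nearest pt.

Areas → weights: illustration 69·39 = 2691, blurb 12·40 = 480, title 32·83 = 2656, imprint logo 35·79 = 2765; Σw = 8592.
x-moment: 2691·37 + 480·138 + 2656·144 + 2765·57 = 705876; centroid 705876/8592 ≈ 82.16.
Difference: 82.16 − 80 ≈ 2.16.

≈ 2 pt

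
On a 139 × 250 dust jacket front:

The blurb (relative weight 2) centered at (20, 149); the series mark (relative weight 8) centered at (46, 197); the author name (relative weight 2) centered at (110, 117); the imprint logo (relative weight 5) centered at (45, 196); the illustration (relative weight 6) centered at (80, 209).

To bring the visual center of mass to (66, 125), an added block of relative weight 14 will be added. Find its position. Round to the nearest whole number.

With the added block, Σw becomes 2 + 8 + 2 + 5 + 6 + 14 = 37.
Along x: (1333 + 14·x) / 37 = 66 (existing moment 2·20 + 8·46 + 2·110 + 5·45 + 6·80 = 1333) ⇒ x = (2442 − 1333) / 14 ≈ 79.21.
Along y: (4342 + 14·y) / 37 = 125 (existing moment 2·149 + 8·197 + 2·117 + 5·196 + 6·209 = 4342) ⇒ y = (4625 − 4342) / 14 ≈ 20.21.

(79, 20)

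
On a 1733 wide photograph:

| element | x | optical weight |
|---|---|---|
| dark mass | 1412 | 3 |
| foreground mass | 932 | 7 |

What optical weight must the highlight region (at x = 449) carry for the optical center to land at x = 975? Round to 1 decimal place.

Existing Σw = 10 (3 + 7); existing moment 3·1412 + 7·932 = 10760.
Balance at x = 975 requires (10760 + w·449) / (10 + w) = 975.
Solving: w = (975·10 − 10760) / (449 − 975) = -1010 / -526 ≈ 1.92.

w ≈ 1.9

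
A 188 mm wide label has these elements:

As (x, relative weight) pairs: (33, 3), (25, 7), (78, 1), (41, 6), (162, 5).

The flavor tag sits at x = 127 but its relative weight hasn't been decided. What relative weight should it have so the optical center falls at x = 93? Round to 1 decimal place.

Existing Σw = 22 (3 + 7 + 1 + 6 + 5); existing moment 3·33 + 7·25 + 1·78 + 6·41 + 5·162 = 1408.
Balance at x = 93 requires (1408 + w·127) / (22 + w) = 93.
So w = (93·22 − 1408)/(127 − 93) = 638/34 ≈ 18.76.

w ≈ 18.8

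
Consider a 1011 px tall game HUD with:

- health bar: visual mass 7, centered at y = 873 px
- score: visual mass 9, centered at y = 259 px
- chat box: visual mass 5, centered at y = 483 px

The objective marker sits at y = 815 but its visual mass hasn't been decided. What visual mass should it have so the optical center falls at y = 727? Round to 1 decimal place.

Fixed elements: Σw = 7 + 9 + 5 = 21, Σw·y = 7·873 + 9·259 + 5·483 = 10857.
Balance at y = 727 requires (10857 + w·815) / (21 + w) = 727.
Solving: w = (727·21 − 10857) / (815 − 727) = 4410 / 88 ≈ 50.11.

w ≈ 50.1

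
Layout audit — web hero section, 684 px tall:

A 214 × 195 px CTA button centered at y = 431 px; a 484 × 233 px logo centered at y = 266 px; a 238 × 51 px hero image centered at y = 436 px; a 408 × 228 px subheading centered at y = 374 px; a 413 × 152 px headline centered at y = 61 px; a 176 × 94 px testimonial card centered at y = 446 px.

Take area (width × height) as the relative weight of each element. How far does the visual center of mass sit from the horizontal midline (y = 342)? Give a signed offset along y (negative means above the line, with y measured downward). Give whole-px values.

≈ -49 px

Taking area as weight: CTA button 214·195 = 41730, logo 484·233 = 112772, hero image 238·51 = 12138, subheading 408·228 = 93024, headline 413·152 = 62776, testimonial card 176·94 = 16544. Sum 338984.
y-moment: 41730·431 + 112772·266 + 12138·436 + 93024·374 + 62776·61 + 16544·446 = 99274086; centroid 99274086/338984 ≈ 292.86.
Against y = 342, that's 292.86 − 342 = -49.14.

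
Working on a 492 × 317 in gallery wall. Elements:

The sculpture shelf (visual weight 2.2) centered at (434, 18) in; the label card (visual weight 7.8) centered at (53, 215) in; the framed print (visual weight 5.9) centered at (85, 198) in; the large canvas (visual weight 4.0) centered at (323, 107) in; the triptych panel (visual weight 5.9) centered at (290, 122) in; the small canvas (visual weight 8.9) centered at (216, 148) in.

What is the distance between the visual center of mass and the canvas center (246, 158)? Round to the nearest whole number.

≈ 50 in

Weights sum to 2.2 + 7.8 + 5.9 + 4.0 + 5.9 + 8.9 = 34.7.
x-moment: 2.2·434 + 7.8·53 + 5.9·85 + 4.0·323 + 5.9·290 + 8.9·216 = 6795.1; centroid 6795.1/34.7 ≈ 195.82.
y-moment: 2.2·18 + 7.8·215 + 5.9·198 + 4.0·107 + 5.9·122 + 8.9·148 = 5349.8; centroid 5349.8/34.7 ≈ 154.17.
Offset from (246, 158): Δx ≈ -50.18, Δy ≈ -3.83; distance = √(Δx² + Δy²) ≈ 50.32.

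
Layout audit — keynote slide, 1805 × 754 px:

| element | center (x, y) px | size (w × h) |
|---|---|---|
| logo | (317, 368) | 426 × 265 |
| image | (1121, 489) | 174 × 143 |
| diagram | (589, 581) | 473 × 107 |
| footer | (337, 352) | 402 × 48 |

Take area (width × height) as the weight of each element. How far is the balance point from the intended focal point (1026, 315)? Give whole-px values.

Areas: logo 426·265 = 112890, image 174·143 = 24882, diagram 473·107 = 50611, footer 402·48 = 19296. Total weight = 207679.
x-moment: 112890·317 + 24882·1121 + 50611·589 + 19296·337 = 99991483; centroid 99991483/207679 ≈ 481.47.
y-moment: 112890·368 + 24882·489 + 50611·581 + 19296·352 = 89908001; centroid 89908001/207679 ≈ 432.92.
From (1026, 315): dx = -544.53, dy = 117.92, so the distance is √(dx²+dy²) ≈ 557.15.

≈ 557 px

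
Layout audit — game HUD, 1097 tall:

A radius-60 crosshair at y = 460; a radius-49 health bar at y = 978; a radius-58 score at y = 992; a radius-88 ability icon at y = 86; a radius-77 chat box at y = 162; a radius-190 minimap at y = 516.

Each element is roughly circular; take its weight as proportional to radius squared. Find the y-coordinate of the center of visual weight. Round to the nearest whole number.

Weights ∝ r²: crosshair 60² = 3600, health bar 49² = 2401, score 58² = 3364, ability icon 88² = 7744, chat box 77² = 5929, minimap 190² = 36100; Σw = 59138.
y: (3600·460 + 2401·978 + 3364·992 + 7744·86 + 5929·162 + 36100·516) / 59138 = 27595348 / 59138 ≈ 466.63

y ≈ 467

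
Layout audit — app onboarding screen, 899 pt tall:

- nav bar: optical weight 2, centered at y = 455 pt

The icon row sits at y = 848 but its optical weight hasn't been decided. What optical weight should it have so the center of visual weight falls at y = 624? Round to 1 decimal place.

w ≈ 1.5

The single fixed element contributes weight 2, moment 2·455 = 910.
Set Σw·y/Σw = 624: (910 + 848w) = 624·(2 + w).
Rearranging, w·(848 − 624) = 624·2 − 910 = 338, so w ≈ 338/224 = 1.51.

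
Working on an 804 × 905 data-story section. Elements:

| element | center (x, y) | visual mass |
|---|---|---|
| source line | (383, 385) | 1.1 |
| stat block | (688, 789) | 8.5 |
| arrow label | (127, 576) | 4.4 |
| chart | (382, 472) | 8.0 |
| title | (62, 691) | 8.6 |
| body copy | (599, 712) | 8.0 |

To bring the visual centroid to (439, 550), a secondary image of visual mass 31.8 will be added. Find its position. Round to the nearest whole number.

With the secondary image, Σw becomes 1.1 + 8.5 + 4.4 + 8.0 + 8.6 + 8.0 + 31.8 = 70.4.
x: need Σw·x = 70.4·439 = 30905.6. Existing = 1.1·383 + 8.5·688 + 4.4·127 + 8.0·382 + 8.6·62 + 8.0·599 = 15209.3. Remainder 15696.3 / 31.8 ≈ 493.59.
y: need Σw·y = 70.4·550 = 38720.0. Existing = 1.1·385 + 8.5·789 + 4.4·576 + 8.0·472 + 8.6·691 + 8.0·712 = 25079.0. Remainder 13641.0 / 31.8 ≈ 428.96.

(494, 429)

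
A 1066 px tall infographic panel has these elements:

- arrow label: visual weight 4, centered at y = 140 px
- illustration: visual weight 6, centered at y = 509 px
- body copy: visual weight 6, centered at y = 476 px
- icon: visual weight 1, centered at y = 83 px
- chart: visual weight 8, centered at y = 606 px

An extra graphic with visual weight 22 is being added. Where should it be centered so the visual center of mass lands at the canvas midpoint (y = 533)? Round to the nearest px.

New total weight: (4 + 6 + 6 + 1 + 8) + 22 = 47.
y: target moment 47×533 = 25051; current 4·140 + 6·509 + 6·476 + 1·83 + 8·606 = 11401; the extra graphic supplies 13650, so y = 13650/22 ≈ 620.45.

y ≈ 620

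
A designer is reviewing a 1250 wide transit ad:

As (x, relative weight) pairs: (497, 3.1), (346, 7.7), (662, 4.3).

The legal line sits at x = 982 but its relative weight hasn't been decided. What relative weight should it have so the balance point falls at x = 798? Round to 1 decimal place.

w ≈ 27.2

Known weights sum to 3.1 + 7.7 + 4.3 = 15.1; their moment is 3.1·497 + 7.7·346 + 4.3·662 = 7051.5.
Set Σw·x/Σw = 798: (7051.5 + 982w) = 798·(15.1 + w).
Rearranging, w·(982 − 798) = 798·15.1 − 7051.5 = 4998.3, so w ≈ 4998.3/184 = 27.16.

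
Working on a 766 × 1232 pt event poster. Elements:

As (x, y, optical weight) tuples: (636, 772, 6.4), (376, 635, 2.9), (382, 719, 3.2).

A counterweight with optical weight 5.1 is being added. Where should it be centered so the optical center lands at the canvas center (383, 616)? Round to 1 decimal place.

(70.1, 344.8)

New total weight: (6.4 + 2.9 + 3.2) + 5.1 = 17.6.
Along x: (6383.2 + 5.1·x) / 17.6 = 383 (existing moment 6.4·636 + 2.9·376 + 3.2·382 = 6383.2) ⇒ x = (6740.8 − 6383.2) / 5.1 ≈ 70.12.
Along y: (9083.1 + 5.1·y) / 17.6 = 616 (existing moment 6.4·772 + 2.9·635 + 3.2·719 = 9083.1) ⇒ y = (10841.6 − 9083.1) / 5.1 ≈ 344.80.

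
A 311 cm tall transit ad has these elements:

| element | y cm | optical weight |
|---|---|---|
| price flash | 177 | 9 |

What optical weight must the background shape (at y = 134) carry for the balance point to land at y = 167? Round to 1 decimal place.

The single fixed element contributes weight 9, moment 9·177 = 1593.
For the centroid to hit 167: (1593 + w·134) / (9 + w) = 167.
Solving: w = (167·9 − 1593) / (134 − 167) = -90 / -33 ≈ 2.73.

w ≈ 2.7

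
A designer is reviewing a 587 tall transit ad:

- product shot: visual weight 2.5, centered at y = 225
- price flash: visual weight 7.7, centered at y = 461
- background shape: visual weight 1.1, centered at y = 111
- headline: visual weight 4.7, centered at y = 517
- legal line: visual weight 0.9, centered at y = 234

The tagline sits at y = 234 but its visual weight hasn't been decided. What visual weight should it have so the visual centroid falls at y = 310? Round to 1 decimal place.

Existing Σw = 16.9 (2.5 + 7.7 + 1.1 + 4.7 + 0.9); existing moment 2.5·225 + 7.7·461 + 1.1·111 + 4.7·517 + 0.9·234 = 6874.8.
For the centroid to hit 310: (6874.8 + w·234) / (16.9 + w) = 310.
So w = (310·16.9 − 6874.8)/(234 − 310) = -1635.8/-76 ≈ 21.52.

w ≈ 21.5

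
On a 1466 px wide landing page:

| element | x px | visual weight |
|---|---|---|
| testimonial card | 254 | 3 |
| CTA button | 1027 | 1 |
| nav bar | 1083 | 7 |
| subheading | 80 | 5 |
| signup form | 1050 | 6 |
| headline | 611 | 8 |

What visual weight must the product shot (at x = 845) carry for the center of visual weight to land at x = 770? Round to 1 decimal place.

w ≈ 28.6

Fixed elements: Σw = 3 + 1 + 7 + 5 + 6 + 8 = 30, Σw·x = 3·254 + 1·1027 + 7·1083 + 5·80 + 6·1050 + 8·611 = 20958.
For the centroid to hit 770: (20958 + w·845) / (30 + w) = 770.
Rearranging, w·(845 − 770) = 770·30 − 20958 = 2142, so w ≈ 2142/75 = 28.56.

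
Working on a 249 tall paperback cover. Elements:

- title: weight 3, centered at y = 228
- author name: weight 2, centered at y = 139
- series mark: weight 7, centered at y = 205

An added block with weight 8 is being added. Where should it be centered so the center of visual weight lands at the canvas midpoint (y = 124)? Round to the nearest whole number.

y ≈ 10

After adding the added block, total weight = 3 + 2 + 7 + 8 = 20.
y: need Σw·y = 20·124 = 2480. Existing = 3·228 + 2·139 + 7·205 = 2397. Remainder 83 / 8 ≈ 10.38.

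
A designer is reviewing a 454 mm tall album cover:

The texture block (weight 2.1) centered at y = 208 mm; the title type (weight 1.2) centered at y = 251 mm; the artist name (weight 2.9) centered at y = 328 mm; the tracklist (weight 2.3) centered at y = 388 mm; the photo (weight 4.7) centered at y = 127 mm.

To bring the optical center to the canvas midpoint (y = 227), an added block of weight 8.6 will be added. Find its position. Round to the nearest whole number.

With the added block, Σw becomes 2.1 + 1.2 + 2.9 + 2.3 + 4.7 + 8.6 = 21.8.
y: need Σw·y = 21.8·227 = 4948.6. Existing = 2.1·208 + 1.2·251 + 2.9·328 + 2.3·388 + 4.7·127 = 3178.5. Remainder 1770.1 / 8.6 ≈ 205.83.

y ≈ 206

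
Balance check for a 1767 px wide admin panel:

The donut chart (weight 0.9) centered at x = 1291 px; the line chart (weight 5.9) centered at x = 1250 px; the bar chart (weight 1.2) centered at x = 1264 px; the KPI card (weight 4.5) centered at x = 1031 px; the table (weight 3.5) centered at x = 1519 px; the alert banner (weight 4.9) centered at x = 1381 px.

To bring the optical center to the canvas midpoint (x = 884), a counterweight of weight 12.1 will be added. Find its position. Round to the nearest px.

x ≈ 198

New total weight: (0.9 + 5.9 + 1.2 + 4.5 + 3.5 + 4.9) + 12.1 = 33.0.
x: need Σw·x = 33.0·884 = 29172.0. Existing = 0.9·1291 + 5.9·1250 + 1.2·1264 + 4.5·1031 + 3.5·1519 + 4.9·1381 = 26776.6. Remainder 2395.4 / 12.1 ≈ 197.97.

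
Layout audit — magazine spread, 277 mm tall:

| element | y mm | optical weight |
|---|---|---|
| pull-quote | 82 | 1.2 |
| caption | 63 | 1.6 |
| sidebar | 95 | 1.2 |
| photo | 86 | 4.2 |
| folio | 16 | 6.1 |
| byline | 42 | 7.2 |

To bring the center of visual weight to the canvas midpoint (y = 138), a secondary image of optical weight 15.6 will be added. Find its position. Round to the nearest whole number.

y ≈ 259

New total weight: (1.2 + 1.6 + 1.2 + 4.2 + 6.1 + 7.2) + 15.6 = 37.1.
y: need Σw·y = 37.1·138 = 5119.8. Existing = 1.2·82 + 1.6·63 + 1.2·95 + 4.2·86 + 6.1·16 + 7.2·42 = 1074.4. Remainder 4045.4 / 15.6 ≈ 259.32.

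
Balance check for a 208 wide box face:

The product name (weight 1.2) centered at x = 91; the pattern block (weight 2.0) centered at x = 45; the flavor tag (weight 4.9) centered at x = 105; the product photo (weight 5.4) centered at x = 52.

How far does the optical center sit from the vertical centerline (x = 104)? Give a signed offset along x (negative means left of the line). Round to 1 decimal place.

≈ -30.3

Total weight = 1.2 + 2.0 + 4.9 + 5.4 = 13.5.
x: (1.2·91 + 2.0·45 + 4.9·105 + 5.4·52) / 13.5 = 994.5 / 13.5 ≈ 73.67
Difference: 73.67 − 104 ≈ -30.33.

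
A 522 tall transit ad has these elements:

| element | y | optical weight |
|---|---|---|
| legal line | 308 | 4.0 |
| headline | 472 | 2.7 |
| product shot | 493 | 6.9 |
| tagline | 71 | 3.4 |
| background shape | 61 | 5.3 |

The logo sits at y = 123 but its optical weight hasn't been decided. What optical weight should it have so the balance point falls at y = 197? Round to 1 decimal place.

Existing Σw = 22.3 (4.0 + 2.7 + 6.9 + 3.4 + 5.3); existing moment 4.0·308 + 2.7·472 + 6.9·493 + 3.4·71 + 5.3·61 = 6472.8.
Balance at y = 197 requires (6472.8 + w·123) / (22.3 + w) = 197.
Solving: w = (197·22.3 − 6472.8) / (123 − 197) = -2079.7 / -74 ≈ 28.10.

w ≈ 28.1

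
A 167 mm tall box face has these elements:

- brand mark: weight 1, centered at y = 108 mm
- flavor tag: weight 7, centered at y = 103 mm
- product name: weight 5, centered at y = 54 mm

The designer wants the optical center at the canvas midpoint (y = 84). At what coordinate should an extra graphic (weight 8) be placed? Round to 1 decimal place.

After adding the extra graphic, total weight = 1 + 7 + 5 + 8 = 21.
y: target moment 21×84 = 1764; current 1·108 + 7·103 + 5·54 = 1099; the extra graphic supplies 665, so y = 665/8 ≈ 83.12.

y ≈ 83.1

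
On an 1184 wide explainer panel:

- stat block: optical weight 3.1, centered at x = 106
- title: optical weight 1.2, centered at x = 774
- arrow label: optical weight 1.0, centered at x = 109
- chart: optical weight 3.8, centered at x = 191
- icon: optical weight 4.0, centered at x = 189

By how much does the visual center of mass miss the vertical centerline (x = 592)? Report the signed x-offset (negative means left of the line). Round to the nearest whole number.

Total weight = 3.1 + 1.2 + 1.0 + 3.8 + 4.0 = 13.1.
x-moment: 3.1·106 + 1.2·774 + 1.0·109 + 3.8·191 + 4.0·189 = 2848.2; centroid 2848.2/13.1 ≈ 217.42.
Offset from x = 592: 217.42 − 592 ≈ -374.58.

≈ -375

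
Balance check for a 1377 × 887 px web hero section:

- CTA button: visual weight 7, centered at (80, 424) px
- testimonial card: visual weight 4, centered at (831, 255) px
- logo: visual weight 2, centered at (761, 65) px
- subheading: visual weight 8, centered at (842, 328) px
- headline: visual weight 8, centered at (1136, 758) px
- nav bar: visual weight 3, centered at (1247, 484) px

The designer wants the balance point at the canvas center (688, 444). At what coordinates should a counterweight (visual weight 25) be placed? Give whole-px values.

(570, 442)

New total weight: (7 + 4 + 2 + 8 + 8 + 3) + 25 = 57.
x: target moment 57×688 = 39216; current 7·80 + 4·831 + 2·761 + 8·842 + 8·1136 + 3·1247 = 24971; the counterweight supplies 14245, so x = 14245/25 ≈ 569.80.
y: target moment 57×444 = 25308; current 7·424 + 4·255 + 2·65 + 8·328 + 8·758 + 3·484 = 14258; the counterweight supplies 11050, so y = 11050/25 ≈ 442.00.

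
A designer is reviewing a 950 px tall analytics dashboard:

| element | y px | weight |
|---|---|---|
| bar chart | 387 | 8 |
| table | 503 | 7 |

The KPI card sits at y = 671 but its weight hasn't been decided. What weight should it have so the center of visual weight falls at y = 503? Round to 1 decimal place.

w ≈ 5.5

Fixed elements: Σw = 8 + 7 = 15, Σw·y = 8·387 + 7·503 = 6617.
Set Σw·y/Σw = 503: (6617 + 671w) = 503·(15 + w).
Rearranging, w·(671 − 503) = 503·15 − 6617 = 928, so w ≈ 928/168 = 5.52.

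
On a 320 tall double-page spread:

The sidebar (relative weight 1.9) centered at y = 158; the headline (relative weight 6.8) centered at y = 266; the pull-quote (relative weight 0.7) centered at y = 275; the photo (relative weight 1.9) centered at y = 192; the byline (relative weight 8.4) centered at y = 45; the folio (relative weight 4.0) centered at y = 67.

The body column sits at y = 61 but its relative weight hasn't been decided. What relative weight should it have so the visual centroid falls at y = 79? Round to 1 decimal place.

w ≈ 80.0

Existing Σw = 23.7 (1.9 + 6.8 + 0.7 + 1.9 + 8.4 + 4.0); existing moment 1.9·158 + 6.8·266 + 0.7·275 + 1.9·192 + 8.4·45 + 4.0·67 = 3312.3.
Balance at y = 79 requires (3312.3 + w·61) / (23.7 + w) = 79.
Solving: w = (79·23.7 − 3312.3) / (61 − 79) = -1440.0 / -18 ≈ 80.00.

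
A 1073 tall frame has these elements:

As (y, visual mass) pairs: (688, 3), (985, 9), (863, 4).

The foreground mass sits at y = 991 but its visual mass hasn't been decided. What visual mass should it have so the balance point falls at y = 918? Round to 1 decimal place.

Fixed elements: Σw = 3 + 9 + 4 = 16, Σw·y = 3·688 + 9·985 + 4·863 = 14381.
Balance at y = 918 requires (14381 + w·991) / (16 + w) = 918.
Solving: w = (918·16 − 14381) / (991 − 918) = 307 / 73 ≈ 4.21.

w ≈ 4.2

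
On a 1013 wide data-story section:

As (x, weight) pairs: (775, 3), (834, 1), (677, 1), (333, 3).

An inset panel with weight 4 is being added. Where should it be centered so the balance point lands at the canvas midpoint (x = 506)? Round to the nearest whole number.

x ≈ 309

With the inset panel, Σw becomes 3 + 1 + 1 + 3 + 4 = 12.
x: target moment 12×506 = 6072; current 3·775 + 1·834 + 1·677 + 3·333 = 4835; the inset panel supplies 1237, so x = 1237/4 ≈ 309.25.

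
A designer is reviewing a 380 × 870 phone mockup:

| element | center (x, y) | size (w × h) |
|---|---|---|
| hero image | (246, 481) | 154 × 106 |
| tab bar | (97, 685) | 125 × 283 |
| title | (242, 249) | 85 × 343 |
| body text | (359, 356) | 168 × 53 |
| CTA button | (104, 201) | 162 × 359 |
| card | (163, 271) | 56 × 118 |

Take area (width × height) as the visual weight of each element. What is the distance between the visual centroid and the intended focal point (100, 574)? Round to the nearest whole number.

Taking area as weight: hero image 154·106 = 16324, tab bar 125·283 = 35375, title 85·343 = 29155, body text 168·53 = 8904, CTA button 162·359 = 58158, card 56·118 = 6608. Sum 154524.
x: (16324·246 + 35375·97 + 29155·242 + 8904·359 + 58158·104 + 6608·163) / 154524 = 24824661 / 154524 ≈ 160.65
y: (16324·481 + 35375·685 + 29155·249 + 8904·356 + 58158·201 + 6608·271) / 154524 = 55993664 / 154524 ≈ 362.36
Offset from (100, 574): Δx ≈ 60.65, Δy ≈ -211.64; distance = √(Δx² + Δy²) ≈ 220.16.

≈ 220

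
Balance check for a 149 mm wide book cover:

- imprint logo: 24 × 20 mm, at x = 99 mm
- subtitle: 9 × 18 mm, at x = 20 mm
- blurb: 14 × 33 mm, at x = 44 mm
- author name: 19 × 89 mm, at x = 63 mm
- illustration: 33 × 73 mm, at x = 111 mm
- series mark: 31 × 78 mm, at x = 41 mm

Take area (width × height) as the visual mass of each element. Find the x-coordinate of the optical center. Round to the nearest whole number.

Areas: imprint logo 24·20 = 480, subtitle 9·18 = 162, blurb 14·33 = 462, author name 19·89 = 1691, illustration 33·73 = 2409, series mark 31·78 = 2418. Total weight = 7622.
x: moment 544158 / weight 7622 ≈ 71.39

x ≈ 71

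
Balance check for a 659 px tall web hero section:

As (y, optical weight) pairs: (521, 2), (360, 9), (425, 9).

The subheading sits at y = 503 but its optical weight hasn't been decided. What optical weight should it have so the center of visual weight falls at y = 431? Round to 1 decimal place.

Known weights sum to 2 + 9 + 9 = 20; their moment is 2·521 + 9·360 + 9·425 = 8107.
For the centroid to hit 431: (8107 + w·503) / (20 + w) = 431.
Solving: w = (431·20 − 8107) / (503 − 431) = 513 / 72 ≈ 7.12.

w ≈ 7.1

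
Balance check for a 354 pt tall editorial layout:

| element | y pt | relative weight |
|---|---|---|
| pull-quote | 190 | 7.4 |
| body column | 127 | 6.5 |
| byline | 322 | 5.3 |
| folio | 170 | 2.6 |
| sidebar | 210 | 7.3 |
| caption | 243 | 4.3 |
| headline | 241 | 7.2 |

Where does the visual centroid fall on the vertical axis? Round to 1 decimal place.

Weights sum to 7.4 + 6.5 + 5.3 + 2.6 + 7.3 + 4.3 + 7.2 = 40.6.
Σw·y = 7.4·190 + 6.5·127 + 5.3·322 + 2.6·170 + 7.3·210 + 4.3·243 + 7.2·241 = 8693.2, so ȳ = 8693.2/40.6 ≈ 214.12.

y ≈ 214.1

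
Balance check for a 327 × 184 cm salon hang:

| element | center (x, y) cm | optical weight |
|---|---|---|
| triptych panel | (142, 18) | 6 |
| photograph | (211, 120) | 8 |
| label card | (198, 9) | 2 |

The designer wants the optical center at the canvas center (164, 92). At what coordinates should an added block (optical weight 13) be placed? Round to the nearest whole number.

(140, 122)

After adding the added block, total weight = 6 + 8 + 2 + 13 = 29.
x: need Σw·x = 29·164 = 4756. Existing = 6·142 + 8·211 + 2·198 = 2936. Remainder 1820 / 13 ≈ 140.00.
y: need Σw·y = 29·92 = 2668. Existing = 6·18 + 8·120 + 2·9 = 1086. Remainder 1582 / 13 ≈ 121.69.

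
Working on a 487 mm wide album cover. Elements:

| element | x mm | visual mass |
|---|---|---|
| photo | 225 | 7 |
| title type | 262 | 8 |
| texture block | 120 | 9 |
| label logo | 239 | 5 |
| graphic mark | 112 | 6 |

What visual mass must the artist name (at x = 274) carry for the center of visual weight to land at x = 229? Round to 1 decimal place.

Fixed elements: Σw = 7 + 8 + 9 + 5 + 6 = 35, Σw·x = 7·225 + 8·262 + 9·120 + 5·239 + 6·112 = 6618.
Set Σw·x/Σw = 229: (6618 + 274w) = 229·(35 + w).
So w = (229·35 − 6618)/(274 − 229) = 1397/45 ≈ 31.04.

w ≈ 31.0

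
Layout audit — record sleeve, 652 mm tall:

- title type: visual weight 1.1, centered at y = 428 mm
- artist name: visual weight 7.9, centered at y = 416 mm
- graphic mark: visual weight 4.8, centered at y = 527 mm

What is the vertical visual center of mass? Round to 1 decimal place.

Weights sum to 1.1 + 7.9 + 4.8 = 13.8.
y-moment: 1.1·428 + 7.9·416 + 4.8·527 = 6286.8; centroid 6286.8/13.8 ≈ 455.57.

y ≈ 455.6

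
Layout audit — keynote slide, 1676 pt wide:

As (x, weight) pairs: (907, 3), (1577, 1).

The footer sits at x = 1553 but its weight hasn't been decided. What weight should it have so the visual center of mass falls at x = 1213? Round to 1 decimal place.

Fixed elements: Σw = 3 + 1 = 4, Σw·x = 3·907 + 1·1577 = 4298.
For the centroid to hit 1213: (4298 + w·1553) / (4 + w) = 1213.
Solving: w = (1213·4 − 4298) / (1553 − 1213) = 554 / 340 ≈ 1.63.

w ≈ 1.6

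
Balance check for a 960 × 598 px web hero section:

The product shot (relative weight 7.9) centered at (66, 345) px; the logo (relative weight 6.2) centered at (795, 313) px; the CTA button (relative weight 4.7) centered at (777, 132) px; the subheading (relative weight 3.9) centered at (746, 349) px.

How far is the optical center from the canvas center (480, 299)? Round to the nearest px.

Weights sum to 7.9 + 6.2 + 4.7 + 3.9 = 22.7.
Σw·x = 7.9·66 + 6.2·795 + 4.7·777 + 3.9·746 = 12011.7, so x̄ = 12011.7/22.7 ≈ 529.15.
Σw·y = 7.9·345 + 6.2·313 + 4.7·132 + 3.9·349 = 6647.6, so ȳ = 6647.6/22.7 ≈ 292.85.
Relative to (480, 299): Δ = (49.15, -6.15); |Δ| = √(49.15² + -6.15²) ≈ 49.53.

≈ 50 px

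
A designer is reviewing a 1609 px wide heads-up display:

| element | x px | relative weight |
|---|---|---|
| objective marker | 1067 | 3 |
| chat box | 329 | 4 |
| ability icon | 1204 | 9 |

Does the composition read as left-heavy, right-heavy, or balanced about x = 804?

right-heavy

Weights sum to 3 + 4 + 9 = 16.
x-moment: 3·1067 + 4·329 + 9·1204 = 15353; centroid 15353/16 ≈ 959.56.
959.6 vs midline 804 → right-heavy.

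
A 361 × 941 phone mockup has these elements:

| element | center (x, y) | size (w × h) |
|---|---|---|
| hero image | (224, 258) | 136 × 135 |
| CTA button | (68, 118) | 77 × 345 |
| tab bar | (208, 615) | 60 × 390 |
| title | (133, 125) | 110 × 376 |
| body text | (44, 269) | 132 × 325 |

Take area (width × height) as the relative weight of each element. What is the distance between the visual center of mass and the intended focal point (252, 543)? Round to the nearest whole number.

≈ 317

Areas: hero image 136·135 = 18360, CTA button 77·345 = 26565, tab bar 60·390 = 23400, title 110·376 = 41360, body text 132·325 = 42900. Total weight = 152585.
x-moment: 18360·224 + 26565·68 + 23400·208 + 41360·133 + 42900·44 = 18174740; centroid 18174740/152585 ≈ 119.11.
y-moment: 18360·258 + 26565·118 + 23400·615 + 41360·125 + 42900·269 = 38972650; centroid 38972650/152585 ≈ 255.42.
Offset from (252, 543): Δx ≈ -132.89, Δy ≈ -287.58; distance = √(Δx² + Δy²) ≈ 316.80.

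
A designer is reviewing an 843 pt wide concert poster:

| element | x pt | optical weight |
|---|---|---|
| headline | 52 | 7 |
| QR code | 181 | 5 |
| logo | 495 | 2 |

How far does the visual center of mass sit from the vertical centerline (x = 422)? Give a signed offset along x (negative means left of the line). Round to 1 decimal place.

Σw = 7 + 5 + 2 = 14.
x-moment: 7·52 + 5·181 + 2·495 = 2259; centroid 2259/14 ≈ 161.36.
Difference: 161.36 − 422 ≈ -260.64.

≈ -260.6 pt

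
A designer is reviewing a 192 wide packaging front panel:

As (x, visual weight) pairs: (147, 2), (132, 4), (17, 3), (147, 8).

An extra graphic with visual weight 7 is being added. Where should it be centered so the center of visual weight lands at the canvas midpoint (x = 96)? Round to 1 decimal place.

x ≈ 36.4

New total weight: (2 + 4 + 3 + 8) + 7 = 24.
Along x: (2049 + 7·x) / 24 = 96 (existing moment 2·147 + 4·132 + 3·17 + 8·147 = 2049) ⇒ x = (2304 − 2049) / 7 ≈ 36.43.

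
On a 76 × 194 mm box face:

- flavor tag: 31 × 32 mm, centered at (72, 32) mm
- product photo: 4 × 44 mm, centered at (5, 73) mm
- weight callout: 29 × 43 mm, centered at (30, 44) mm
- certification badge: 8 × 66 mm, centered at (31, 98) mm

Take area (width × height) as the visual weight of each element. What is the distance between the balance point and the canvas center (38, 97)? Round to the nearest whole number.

≈ 46 mm

Taking area as weight: flavor tag 31·32 = 992, product photo 4·44 = 176, weight callout 29·43 = 1247, certification badge 8·66 = 528. Sum 2943.
x: (992·72 + 176·5 + 1247·30 + 528·31) / 2943 = 126082 / 2943 ≈ 42.84
y: (992·32 + 176·73 + 1247·44 + 528·98) / 2943 = 151204 / 2943 ≈ 51.38
Relative to (38, 97): Δ = (4.84, -45.62); |Δ| = √(4.84² + -45.62²) ≈ 45.88.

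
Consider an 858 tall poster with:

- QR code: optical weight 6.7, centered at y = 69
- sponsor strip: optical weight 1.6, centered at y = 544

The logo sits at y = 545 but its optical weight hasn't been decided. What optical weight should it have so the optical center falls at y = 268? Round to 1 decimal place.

Fixed elements: Σw = 6.7 + 1.6 = 8.3, Σw·y = 6.7·69 + 1.6·544 = 1332.7.
For the centroid to hit 268: (1332.7 + w·545) / (8.3 + w) = 268.
Solving: w = (268·8.3 − 1332.7) / (545 − 268) = 891.7 / 277 ≈ 3.22.

w ≈ 3.2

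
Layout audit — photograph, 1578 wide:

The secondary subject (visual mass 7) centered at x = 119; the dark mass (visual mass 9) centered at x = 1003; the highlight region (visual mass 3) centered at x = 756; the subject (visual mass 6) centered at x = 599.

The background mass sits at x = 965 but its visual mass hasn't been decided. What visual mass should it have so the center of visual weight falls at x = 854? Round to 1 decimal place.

Fixed elements: Σw = 7 + 9 + 3 + 6 = 25, Σw·x = 7·119 + 9·1003 + 3·756 + 6·599 = 15722.
For the centroid to hit 854: (15722 + w·965) / (25 + w) = 854.
Solving: w = (854·25 − 15722) / (965 − 854) = 5628 / 111 ≈ 50.70.

w ≈ 50.7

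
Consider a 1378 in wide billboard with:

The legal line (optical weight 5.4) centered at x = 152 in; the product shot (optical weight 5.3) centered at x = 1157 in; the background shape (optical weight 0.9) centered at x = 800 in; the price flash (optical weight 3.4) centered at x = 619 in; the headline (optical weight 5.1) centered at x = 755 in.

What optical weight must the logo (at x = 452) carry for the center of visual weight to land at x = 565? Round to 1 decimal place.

Existing Σw = 20.1 (5.4 + 5.3 + 0.9 + 3.4 + 5.1); existing moment 5.4·152 + 5.3·1157 + 0.9·800 + 3.4·619 + 5.1·755 = 13628.0.
Balance at x = 565 requires (13628.0 + w·452) / (20.1 + w) = 565.
Solving: w = (565·20.1 − 13628.0) / (452 − 565) = -2271.5 / -113 ≈ 20.10.

w ≈ 20.1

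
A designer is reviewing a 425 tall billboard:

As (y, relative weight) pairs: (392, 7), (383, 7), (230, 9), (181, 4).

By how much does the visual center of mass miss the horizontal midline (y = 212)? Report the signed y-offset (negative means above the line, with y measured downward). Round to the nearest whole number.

Total weight = 7 + 7 + 9 + 4 = 27.
Σw·y = 7·392 + 7·383 + 9·230 + 4·181 = 8219, so ȳ = 8219/27 ≈ 304.41.
Difference: 304.41 − 212 ≈ 92.41.

≈ 92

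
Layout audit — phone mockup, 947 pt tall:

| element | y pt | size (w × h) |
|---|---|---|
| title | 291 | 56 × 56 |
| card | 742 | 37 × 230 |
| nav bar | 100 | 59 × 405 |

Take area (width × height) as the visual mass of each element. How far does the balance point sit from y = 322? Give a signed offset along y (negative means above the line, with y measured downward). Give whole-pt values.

Taking area as weight: title 56·56 = 3136, card 37·230 = 8510, nav bar 59·405 = 23895. Sum 35541.
Σw·y = 3136·291 + 8510·742 + 23895·100 = 9616496, so ȳ = 9616496/35541 ≈ 270.57.
Against y = 322, that's 270.57 − 322 = -51.43.

≈ -51 pt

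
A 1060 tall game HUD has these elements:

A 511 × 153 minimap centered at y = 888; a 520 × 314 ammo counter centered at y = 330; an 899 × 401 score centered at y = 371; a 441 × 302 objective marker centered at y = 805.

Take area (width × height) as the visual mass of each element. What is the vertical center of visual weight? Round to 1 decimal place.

Taking area as weight: minimap 511·153 = 78183, ammo counter 520·314 = 163280, score 899·401 = 360499, objective marker 441·302 = 133182. Sum 735144.
Σw·y = 78183·888 + 163280·330 + 360499·371 + 133182·805 = 364265543, so ȳ = 364265543/735144 ≈ 495.50.

y ≈ 495.5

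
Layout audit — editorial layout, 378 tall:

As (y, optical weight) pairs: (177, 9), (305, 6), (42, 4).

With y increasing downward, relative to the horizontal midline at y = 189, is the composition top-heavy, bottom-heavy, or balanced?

Σw = 9 + 6 + 4 = 19.
Σw·y = 9·177 + 6·305 + 4·42 = 3591, so ȳ = 3591/19 ≈ 189.00.
189.00 = 189 exactly: balanced.

balanced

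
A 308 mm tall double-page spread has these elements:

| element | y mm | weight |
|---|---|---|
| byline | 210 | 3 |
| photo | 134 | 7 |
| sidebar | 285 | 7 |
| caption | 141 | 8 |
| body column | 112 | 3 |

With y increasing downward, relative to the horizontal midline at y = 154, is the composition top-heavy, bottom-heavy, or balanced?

bottom-heavy

Total weight = 3 + 7 + 7 + 8 + 3 = 28.
y-moment: 3·210 + 7·134 + 7·285 + 8·141 + 3·112 = 5027; centroid 5027/28 ≈ 179.54.
Since 179.5 is below (larger y than) 154, the composition reads bottom-heavy.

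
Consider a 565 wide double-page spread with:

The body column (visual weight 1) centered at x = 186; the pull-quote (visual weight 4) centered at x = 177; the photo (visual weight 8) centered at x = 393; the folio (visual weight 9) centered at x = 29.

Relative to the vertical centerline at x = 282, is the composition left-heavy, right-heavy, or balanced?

Σw = 1 + 4 + 8 + 9 = 22.
Σw·x = 1·186 + 4·177 + 8·393 + 9·29 = 4299, so x̄ = 4299/22 ≈ 195.41.
Since 195.4 is left of 282, the composition reads left-heavy.

left-heavy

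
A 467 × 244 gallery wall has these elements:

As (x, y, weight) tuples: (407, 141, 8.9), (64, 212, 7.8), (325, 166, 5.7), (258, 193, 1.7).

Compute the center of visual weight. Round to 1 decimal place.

Σw = 8.9 + 7.8 + 5.7 + 1.7 = 24.1.
x: (8.9·407 + 7.8·64 + 5.7·325 + 1.7·258) / 24.1 = 6412.6 / 24.1 ≈ 266.08
y: (8.9·141 + 7.8·212 + 5.7·166 + 1.7·193) / 24.1 = 4182.8 / 24.1 ≈ 173.56

(266.1, 173.6)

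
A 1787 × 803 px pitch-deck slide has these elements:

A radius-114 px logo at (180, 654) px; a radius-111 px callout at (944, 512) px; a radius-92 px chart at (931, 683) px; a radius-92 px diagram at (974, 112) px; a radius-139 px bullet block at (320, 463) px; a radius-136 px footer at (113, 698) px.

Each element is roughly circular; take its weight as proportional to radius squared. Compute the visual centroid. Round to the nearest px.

r² weights: logo 114² = 12996, callout 111² = 12321, chart 92² = 8464, diagram 92² = 8464, bullet block 139² = 19321, footer 136² = 18496. Total = 80062.
x: (12996·180 + 12321·944 + 8464·931 + 8464·974 + 19321·320 + 18496·113) / 80062 = 38366992 / 80062 ≈ 479.22
y: (12996·654 + 12321·512 + 8464·683 + 8464·112 + 19321·463 + 18496·698) / 80062 = 43392447 / 80062 ≈ 541.99

(479, 542)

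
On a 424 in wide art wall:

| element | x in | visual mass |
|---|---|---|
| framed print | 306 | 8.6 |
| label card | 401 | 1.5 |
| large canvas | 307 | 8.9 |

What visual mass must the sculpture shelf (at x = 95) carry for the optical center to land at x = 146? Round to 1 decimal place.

Known weights sum to 8.6 + 1.5 + 8.9 = 19.0; their moment is 8.6·306 + 1.5·401 + 8.9·307 = 5965.4.
For the centroid to hit 146: (5965.4 + w·95) / (19.0 + w) = 146.
Solving: w = (146·19.0 − 5965.4) / (95 − 146) = -3191.4 / -51 ≈ 62.58.

w ≈ 62.6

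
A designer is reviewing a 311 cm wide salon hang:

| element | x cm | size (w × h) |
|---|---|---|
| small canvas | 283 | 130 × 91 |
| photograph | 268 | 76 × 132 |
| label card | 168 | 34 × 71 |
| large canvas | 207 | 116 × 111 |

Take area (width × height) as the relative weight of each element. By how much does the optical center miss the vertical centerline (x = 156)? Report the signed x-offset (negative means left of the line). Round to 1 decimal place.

≈ 89.1 cm

Areas → weights: small canvas 130·91 = 11830, photograph 76·132 = 10032, label card 34·71 = 2414, large canvas 116·111 = 12876; Σw = 37152.
x: (11830·283 + 10032·268 + 2414·168 + 12876·207) / 37152 = 9107350 / 37152 ≈ 245.14
Difference: 245.14 − 156 ≈ 89.14.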